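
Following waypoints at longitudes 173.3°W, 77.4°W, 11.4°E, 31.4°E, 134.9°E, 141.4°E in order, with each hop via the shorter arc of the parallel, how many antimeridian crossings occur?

0

Leg 1: -173.3° → -77.4°, shortest Δλ = 95.9° (east) — does not cross 180°.
Leg 2: -77.4° → +11.4°, shortest Δλ = 88.8° (east) — does not cross 180°.
Leg 3: +11.4° → +31.4°, shortest Δλ = 20.0° (east) — does not cross 180°.
Leg 4: +31.4° → +134.9°, shortest Δλ = 103.5° (east) — does not cross 180°.
Leg 5: +134.9° → +141.4°, shortest Δλ = 6.5° (east) — does not cross 180°.
Total crossings: 0.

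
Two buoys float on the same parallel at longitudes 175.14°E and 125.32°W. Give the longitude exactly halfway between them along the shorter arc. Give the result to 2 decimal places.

155.09°W

Signed shortest Δλ from +175.14° to -125.32° is +59.54°.
Midpoint longitude = +175.14° + (+59.54°)/2 = +175.14° + 29.77° = +204.91°.
Normalise into (−180°, 180°]: -155.09°.
(The naïve average (+175.14 + -125.32)/2 = 24.91° is on the wrong side of the globe.)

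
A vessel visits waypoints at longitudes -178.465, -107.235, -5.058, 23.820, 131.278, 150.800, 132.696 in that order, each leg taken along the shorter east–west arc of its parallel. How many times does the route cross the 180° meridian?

Leg 1: -178.465° → -107.235°, shortest Δλ = 71.23° (east) — does not cross 180°.
Leg 2: -107.235° → -5.058°, shortest Δλ = 102.177° (east) — does not cross 180°.
Leg 3: -5.058° → +23.820°, shortest Δλ = 28.878° (east) — does not cross 180°.
Leg 4: +23.820° → +131.278°, shortest Δλ = 107.458° (east) — does not cross 180°.
Leg 5: +131.278° → +150.800°, shortest Δλ = 19.522° (east) — does not cross 180°.
Leg 6: +150.800° → +132.696°, shortest Δλ = -18.104° (west) — does not cross 180°.
Total crossings: 0.

0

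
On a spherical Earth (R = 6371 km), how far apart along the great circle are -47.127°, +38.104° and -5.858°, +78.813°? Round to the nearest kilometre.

6004 km

Δλ = 78.813 − 38.104 = 40.709°.
Δφ = -5.858 − -47.127 = 41.269°.
a = sin²(Δφ/2) + cos φ₁ · cos φ₂ · sin²(Δλ/2) = 0.206074.
c = 2·atan2(√a, √(1−a)) = 0.94240 rad → d = 6371·c ≈ 6004.00 km.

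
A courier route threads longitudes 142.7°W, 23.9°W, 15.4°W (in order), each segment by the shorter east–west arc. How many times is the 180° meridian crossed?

0

Leg 1: -142.7° → -23.9°, shortest Δλ = 118.8° (east) — does not cross 180°.
Leg 2: -23.9° → -15.4°, shortest Δλ = 8.5° (east) — does not cross 180°.
Total crossings: 0.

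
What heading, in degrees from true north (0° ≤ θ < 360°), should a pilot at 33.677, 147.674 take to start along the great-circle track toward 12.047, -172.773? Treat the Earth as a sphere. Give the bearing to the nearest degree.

111°

Δλ = -172.773 − 147.674 = -320.447°; wrapped into (−180°, 180°]: 39.553°.
θ = atan2( sin Δλ · cos φ₂ , cos φ₁ · sin φ₂ − sin φ₁ · cos φ₂ · cos Δλ )
  = atan2(0.62277, -0.24444) = 111.431° → normalised to [0°, 360°): 111.431°.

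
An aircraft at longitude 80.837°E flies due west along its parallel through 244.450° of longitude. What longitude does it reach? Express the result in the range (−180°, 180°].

163.613°W

Start at +80.837°; shift −244.450° → -163.613°.
-163.613° already lies in (−180°, 180°].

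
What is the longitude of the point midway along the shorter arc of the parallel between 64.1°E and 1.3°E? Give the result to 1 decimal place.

Signed shortest Δλ from +64.1° to +1.3° is -62.8°.
Midpoint longitude = +64.1° + (-62.8°)/2 = +64.1° − 31.4° = +32.7°.

32.7°E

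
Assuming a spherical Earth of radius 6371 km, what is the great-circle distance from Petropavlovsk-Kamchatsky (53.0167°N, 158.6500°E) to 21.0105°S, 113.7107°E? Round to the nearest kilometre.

Δλ = 113.7107 − 158.6500 = -44.9393°.
Δφ = -21.0105 − 53.0167 = -74.0272°.
a = sin²(Δφ/2) + cos φ₁ · cos φ₂ · sin²(Δλ/2) = 0.444442.
c = 2·atan2(√a, √(1−a)) = 1.45945 rad → d = 6371·c ≈ 9298.15 km.

9298 km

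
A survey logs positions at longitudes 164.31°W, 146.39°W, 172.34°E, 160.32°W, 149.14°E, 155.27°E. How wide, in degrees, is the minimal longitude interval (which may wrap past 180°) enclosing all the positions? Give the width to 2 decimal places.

64.47°

Sort the longitudes: -164.31°, -160.32°, -146.39°, +149.14°, +155.27°, +172.34°.
Eastward gaps between consecutive values (wrapping around): 3.99°, 13.93°, 295.53°, 6.13°, 17.07°, 23.35°.
Largest gap = 295.53° ⇒ minimal covering band is its complement: 360° − 295.53° = 64.47°.
Band runs from +149.14° eastward to -146.39°, crossing the antimeridian.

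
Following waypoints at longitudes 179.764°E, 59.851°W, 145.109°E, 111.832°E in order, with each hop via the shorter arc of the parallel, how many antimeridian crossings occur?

2

Leg 1: +179.764° → -59.851°, shortest Δλ = 120.385° (east) — crosses 180°.
Leg 2: -59.851° → +145.109°, shortest Δλ = -155.04° (west) — crosses 180°.
Leg 3: +145.109° → +111.832°, shortest Δλ = -33.277° (west) — does not cross 180°.
Total crossings: 2.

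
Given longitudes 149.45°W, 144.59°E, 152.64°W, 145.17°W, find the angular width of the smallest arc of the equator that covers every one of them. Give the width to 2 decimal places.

Sort the longitudes: -152.64°, -149.45°, -145.17°, +144.59°.
Eastward gaps between consecutive values (wrapping around): 3.19°, 4.28°, 289.76°, 62.77°.
Largest gap = 289.76° ⇒ minimal covering band is its complement: 360° − 289.76° = 70.24°.
Band runs from +144.59° eastward to -145.17°, crossing the antimeridian.

70.24°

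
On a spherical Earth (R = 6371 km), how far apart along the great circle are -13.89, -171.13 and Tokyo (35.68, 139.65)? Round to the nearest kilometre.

7558 km

Δλ = 139.65 − -171.13 = 310.78°; wrapped into (−180°, 180°]: -49.22°.
Δφ = 35.68 − -13.89 = 49.57°.
a = sin²(Δφ/2) + cos φ₁ · cos φ₂ · sin²(Δλ/2) = 0.312490.
c = 2·atan2(√a, √(1−a)) = 1.18638 rad → d = 6371·c ≈ 7558.41 km.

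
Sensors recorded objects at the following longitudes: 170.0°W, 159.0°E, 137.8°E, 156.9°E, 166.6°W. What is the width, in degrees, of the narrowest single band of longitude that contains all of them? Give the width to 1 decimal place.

Sort the longitudes: -170.0°, -166.6°, +137.8°, +156.9°, +159.0°.
Eastward gaps between consecutive values (wrapping around): 3.4°, 304.4°, 19.1°, 2.1°, 31.0°.
Largest gap = 304.4° ⇒ minimal covering band is its complement: 360° − 304.4° = 55.6°.
Band runs from +137.8° eastward to -166.6°, crossing the antimeridian.

55.6°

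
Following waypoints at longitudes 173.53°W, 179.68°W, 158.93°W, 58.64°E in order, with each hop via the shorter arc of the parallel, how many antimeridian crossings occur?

Leg 1: -173.53° → -179.68°, shortest Δλ = -6.15° (west) — does not cross 180°.
Leg 2: -179.68° → -158.93°, shortest Δλ = 20.75° (east) — does not cross 180°.
Leg 3: -158.93° → +58.64°, shortest Δλ = -142.43° (west) — crosses 180°.
Total crossings: 1.

1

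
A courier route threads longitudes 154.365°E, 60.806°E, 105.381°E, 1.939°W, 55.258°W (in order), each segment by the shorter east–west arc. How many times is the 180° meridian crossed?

0

Leg 1: +154.365° → +60.806°, shortest Δλ = -93.559° (west) — does not cross 180°.
Leg 2: +60.806° → +105.381°, shortest Δλ = 44.575° (east) — does not cross 180°.
Leg 3: +105.381° → -1.939°, shortest Δλ = -107.32° (west) — does not cross 180°.
Leg 4: -1.939° → -55.258°, shortest Δλ = -53.319° (west) — does not cross 180°.
Total crossings: 0.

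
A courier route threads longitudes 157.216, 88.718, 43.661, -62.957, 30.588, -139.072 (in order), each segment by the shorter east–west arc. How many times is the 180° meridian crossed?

0

Leg 1: +157.216° → +88.718°, shortest Δλ = -68.498° (west) — does not cross 180°.
Leg 2: +88.718° → +43.661°, shortest Δλ = -45.057° (west) — does not cross 180°.
Leg 3: +43.661° → -62.957°, shortest Δλ = -106.618° (west) — does not cross 180°.
Leg 4: -62.957° → +30.588°, shortest Δλ = 93.545° (east) — does not cross 180°.
Leg 5: +30.588° → -139.072°, shortest Δλ = -169.66° (west) — does not cross 180°.
Total crossings: 0.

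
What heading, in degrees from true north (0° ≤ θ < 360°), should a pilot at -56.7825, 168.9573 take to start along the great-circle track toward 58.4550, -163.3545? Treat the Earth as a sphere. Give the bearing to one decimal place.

Δλ = -163.3545 − 168.9573 = -332.3118°; wrapped into (−180°, 180°]: 27.6882°.
θ = atan2( sin Δλ · cos φ₂ , cos φ₁ · sin φ₂ − sin φ₁ · cos φ₂ · cos Δλ )
  = atan2(0.24310, 0.85443) = 15.882° → normalised to [0°, 360°): 15.882°.

15.9°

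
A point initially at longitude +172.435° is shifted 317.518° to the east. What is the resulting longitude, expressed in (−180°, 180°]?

+129.953°

Start at +172.435°; shift +317.518° → +489.953°.
+489.953° lies outside (−180°, 180°]; subtract 360° → +129.953°.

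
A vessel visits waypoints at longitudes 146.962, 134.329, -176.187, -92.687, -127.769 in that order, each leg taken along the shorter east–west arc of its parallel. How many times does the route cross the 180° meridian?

1

Leg 1: +146.962° → +134.329°, shortest Δλ = -12.633° (west) — does not cross 180°.
Leg 2: +134.329° → -176.187°, shortest Δλ = 49.484° (east) — crosses 180°.
Leg 3: -176.187° → -92.687°, shortest Δλ = 83.5° (east) — does not cross 180°.
Leg 4: -92.687° → -127.769°, shortest Δλ = -35.082° (west) — does not cross 180°.
Total crossings: 1.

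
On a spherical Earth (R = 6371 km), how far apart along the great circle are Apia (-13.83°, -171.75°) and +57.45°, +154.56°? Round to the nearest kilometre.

Δλ = 154.56 − -171.75 = 326.31°; wrapped into (−180°, 180°]: -33.69°.
Δφ = 57.45 − -13.83 = 71.28°.
a = sin²(Δφ/2) + cos φ₁ · cos φ₂ · sin²(Δλ/2) = 0.383400.
c = 2·atan2(√a, √(1−a)) = 1.33543 rad → d = 6371·c ≈ 8508.01 km.

8508 km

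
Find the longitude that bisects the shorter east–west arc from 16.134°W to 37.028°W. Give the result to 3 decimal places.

Signed shortest Δλ from -16.134° to -37.028° is -20.894°.
Midpoint longitude = -16.134° + (-20.894°)/2 = -16.134° − 10.447° = -26.581°.

26.581°W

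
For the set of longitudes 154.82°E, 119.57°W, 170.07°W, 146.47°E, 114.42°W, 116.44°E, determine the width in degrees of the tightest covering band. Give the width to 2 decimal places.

129.14°

Sort the longitudes: -170.07°, -119.57°, -114.42°, +116.44°, +146.47°, +154.82°.
Eastward gaps between consecutive values (wrapping around): 50.50°, 5.15°, 230.86°, 30.03°, 8.35°, 35.11°.
Largest gap = 230.86° ⇒ minimal covering band is its complement: 360° − 230.86° = 129.14°.
Band runs from +116.44° eastward to -114.42°, crossing the antimeridian.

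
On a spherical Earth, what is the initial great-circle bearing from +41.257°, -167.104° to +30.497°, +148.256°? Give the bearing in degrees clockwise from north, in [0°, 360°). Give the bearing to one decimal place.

267.8°

Δλ = 148.256 − -167.104 = 315.360°; wrapped into (−180°, 180°]: -44.640°.
θ = atan2( sin Δλ · cos φ₂ , cos φ₁ · sin φ₂ − sin φ₁ · cos φ₂ · cos Δλ )
  = atan2(-0.60544, -0.02279) = -92.155° → normalised to [0°, 360°): 267.845°.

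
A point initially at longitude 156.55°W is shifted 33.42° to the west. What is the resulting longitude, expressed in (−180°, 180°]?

Start at -156.55°; shift −33.42° → -189.97°.
-189.97° lies outside (−180°, 180°]; add 360° → +170.03°.

170.03°E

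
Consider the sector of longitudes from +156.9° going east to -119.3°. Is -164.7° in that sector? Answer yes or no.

Yes

Band width going east from +156.9° to -119.3°: ((-119.3 − 156.9) mod 360) = 83.8°.
Offset of -164.7° east of the west edge: ((-164.7 − 156.9) mod 360) = 38.4°.
38.4° ≤ 83.8° ⇒ inside.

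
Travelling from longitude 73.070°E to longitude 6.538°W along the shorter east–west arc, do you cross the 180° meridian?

Signed shortest Δλ = ((-6.538 − 73.070 + 180) mod 360) − 180 = -79.608°.
Going west by 79.608° from +73.070° reaches -6.538° without touching 180°.

No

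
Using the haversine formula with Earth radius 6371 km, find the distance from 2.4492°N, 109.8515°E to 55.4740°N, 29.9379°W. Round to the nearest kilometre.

12610 km

Δλ = -29.9379 − 109.8515 = -139.7894°.
Δφ = 55.4740 − 2.4492 = 53.0248°.
a = sin²(Δφ/2) + cos φ₁ · cos φ₂ · sin²(Δλ/2) = 0.698617.
c = 2·atan2(√a, √(1−a)) = 1.97930 rad → d = 6371·c ≈ 12610.11 km.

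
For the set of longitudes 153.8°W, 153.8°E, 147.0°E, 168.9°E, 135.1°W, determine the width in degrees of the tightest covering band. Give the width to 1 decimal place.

Sort the longitudes: -153.8°, -135.1°, +147.0°, +153.8°, +168.9°.
Eastward gaps between consecutive values (wrapping around): 18.7°, 282.1°, 6.8°, 15.1°, 37.3°.
Largest gap = 282.1° ⇒ minimal covering band is its complement: 360° − 282.1° = 77.9°.
Band runs from +147.0° eastward to -135.1°, crossing the antimeridian.

77.9°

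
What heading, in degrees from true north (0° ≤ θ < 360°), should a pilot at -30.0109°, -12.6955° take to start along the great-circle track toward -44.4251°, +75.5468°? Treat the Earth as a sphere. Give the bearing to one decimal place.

129.8°

Δλ = 75.5468 − -12.6955 = 88.2423°.
θ = atan2( sin Δλ · cos φ₂ , cos φ₁ · sin φ₂ − sin φ₁ · cos φ₂ · cos Δλ )
  = atan2(0.71383, -0.59517) = 129.821° → normalised to [0°, 360°): 129.821°.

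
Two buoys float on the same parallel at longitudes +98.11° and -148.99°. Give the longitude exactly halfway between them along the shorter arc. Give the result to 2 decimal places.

+154.56°

Signed shortest Δλ from +98.11° to -148.99° is +112.90°.
Midpoint longitude = +98.11° + (+112.90°)/2 = +98.11° + 56.45° = +154.56°.
(The naïve average (+98.11 + -148.99)/2 = -25.44° is on the wrong side of the globe.)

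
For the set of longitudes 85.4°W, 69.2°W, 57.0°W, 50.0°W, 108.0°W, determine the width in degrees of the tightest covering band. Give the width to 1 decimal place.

Sort the longitudes: -108.0°, -85.4°, -69.2°, -57.0°, -50.0°.
Eastward gaps between consecutive values (wrapping around): 22.6°, 16.2°, 12.2°, 7.0°, 302.0°.
Largest gap = 302.0° ⇒ minimal covering band is its complement: 360° − 302.0° = 58.0°.
Band runs from -108.0° eastward to -50.0°.

58.0°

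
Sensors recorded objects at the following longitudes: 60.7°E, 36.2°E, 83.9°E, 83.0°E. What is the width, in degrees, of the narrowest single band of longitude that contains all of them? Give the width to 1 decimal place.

47.7°

Sort the longitudes: +36.2°, +60.7°, +83.0°, +83.9°.
Eastward gaps between consecutive values (wrapping around): 24.5°, 22.3°, 0.9°, 312.3°.
Largest gap = 312.3° ⇒ minimal covering band is its complement: 360° − 312.3° = 47.7°.
Band runs from +36.2° eastward to +83.9°.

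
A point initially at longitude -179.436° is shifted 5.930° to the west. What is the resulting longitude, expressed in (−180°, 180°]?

+174.634°

Start at -179.436°; shift −5.930° → -185.366°.
-185.366° lies outside (−180°, 180°]; add 360° → +174.634°.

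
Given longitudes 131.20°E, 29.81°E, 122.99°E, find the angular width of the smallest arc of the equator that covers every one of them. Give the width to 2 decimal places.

101.39°

Sort the longitudes: +29.81°, +122.99°, +131.20°.
Eastward gaps between consecutive values (wrapping around): 93.18°, 8.21°, 258.61°.
Largest gap = 258.61° ⇒ minimal covering band is its complement: 360° − 258.61° = 101.39°.
Band runs from +29.81° eastward to +131.20°.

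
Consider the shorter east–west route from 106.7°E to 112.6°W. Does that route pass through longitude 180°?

Naïve |-112.6 − 106.7| = 219.3° > 180°, so the shorter arc goes the other way round — across 180°.
Signed shortest Δλ = ((-112.6 − 106.7 + 180) mod 360) − 180 = 140.7°.
Going east by 140.7° from +106.7° passes through 180° before reaching -112.6°.

Yes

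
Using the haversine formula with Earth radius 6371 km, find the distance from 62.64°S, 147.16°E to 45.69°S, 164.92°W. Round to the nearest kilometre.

3527 km

Δλ = -164.92 − 147.16 = -312.08°; wrapped into (−180°, 180°]: 47.92°.
Δφ = -45.69 − -62.64 = 16.95°.
a = sin²(Δφ/2) + cos φ₁ · cos φ₂ · sin²(Δλ/2) = 0.074664.
c = 2·atan2(√a, √(1−a)) = 0.55353 rad → d = 6371·c ≈ 3526.57 km.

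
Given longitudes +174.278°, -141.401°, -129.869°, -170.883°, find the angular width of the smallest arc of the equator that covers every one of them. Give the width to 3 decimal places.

Sort the longitudes: -170.883°, -141.401°, -129.869°, +174.278°.
Eastward gaps between consecutive values (wrapping around): 29.482°, 11.532°, 304.147°, 14.839°.
Largest gap = 304.147° ⇒ minimal covering band is its complement: 360° − 304.147° = 55.853°.
Band runs from +174.278° eastward to -129.869°, crossing the antimeridian.

55.853°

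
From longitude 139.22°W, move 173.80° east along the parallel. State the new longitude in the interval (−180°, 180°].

34.58°E

Start at -139.22°; shift +173.80° → +34.58°.
+34.58° already lies in (−180°, 180°].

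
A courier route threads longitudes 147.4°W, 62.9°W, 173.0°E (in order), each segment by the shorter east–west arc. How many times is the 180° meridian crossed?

1

Leg 1: -147.4° → -62.9°, shortest Δλ = 84.5° (east) — does not cross 180°.
Leg 2: -62.9° → +173.0°, shortest Δλ = -124.1° (west) — crosses 180°.
Total crossings: 1.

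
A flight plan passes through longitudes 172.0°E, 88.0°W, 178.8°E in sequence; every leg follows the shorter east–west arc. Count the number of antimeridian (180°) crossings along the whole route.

Leg 1: +172.0° → -88.0°, shortest Δλ = 100.0° (east) — crosses 180°.
Leg 2: -88.0° → +178.8°, shortest Δλ = -93.2° (west) — crosses 180°.
Total crossings: 2.

2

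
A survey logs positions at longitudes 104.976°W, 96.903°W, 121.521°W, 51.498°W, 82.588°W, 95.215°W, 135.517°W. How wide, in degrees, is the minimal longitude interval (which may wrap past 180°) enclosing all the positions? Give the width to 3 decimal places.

84.019°

Sort the longitudes: -135.517°, -121.521°, -104.976°, -96.903°, -95.215°, -82.588°, -51.498°.
Eastward gaps between consecutive values (wrapping around): 13.996°, 16.545°, 8.073°, 1.688°, 12.627°, 31.090°, 275.981°.
Largest gap = 275.981° ⇒ minimal covering band is its complement: 360° − 275.981° = 84.019°.
Band runs from -135.517° eastward to -51.498°.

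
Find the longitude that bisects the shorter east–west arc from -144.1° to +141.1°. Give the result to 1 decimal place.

Signed shortest Δλ from -144.1° to +141.1° is -74.8°.
Midpoint longitude = -144.1° + (-74.8°)/2 = -144.1° − 37.4° = -181.5°.
Normalise into (−180°, 180°]: +178.5°.
(The naïve average (-144.1 + +141.1)/2 = -1.5° is on the wrong side of the globe.)

+178.5°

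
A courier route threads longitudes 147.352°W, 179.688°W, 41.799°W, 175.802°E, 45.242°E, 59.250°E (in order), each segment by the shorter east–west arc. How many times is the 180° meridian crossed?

Leg 1: -147.352° → -179.688°, shortest Δλ = -32.336° (west) — does not cross 180°.
Leg 2: -179.688° → -41.799°, shortest Δλ = 137.889° (east) — does not cross 180°.
Leg 3: -41.799° → +175.802°, shortest Δλ = -142.399° (west) — crosses 180°.
Leg 4: +175.802° → +45.242°, shortest Δλ = -130.56° (west) — does not cross 180°.
Leg 5: +45.242° → +59.250°, shortest Δλ = 14.008° (east) — does not cross 180°.
Total crossings: 1.

1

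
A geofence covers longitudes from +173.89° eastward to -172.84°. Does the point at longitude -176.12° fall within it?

Yes

Band width going east from +173.89° to -172.84°: ((-172.84 − 173.89) mod 360) = 13.27°.
Offset of -176.12° east of the west edge: ((-176.12 − 173.89) mod 360) = 9.99°.
9.99° ≤ 13.27° ⇒ inside.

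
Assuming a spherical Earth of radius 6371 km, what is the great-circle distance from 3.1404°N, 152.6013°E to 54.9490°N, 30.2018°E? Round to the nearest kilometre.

Δλ = 30.2018 − 152.6013 = -122.3995°.
Δφ = 54.9490 − 3.1404 = 51.8086°.
a = sin²(Δφ/2) + cos φ₁ · cos φ₂ · sin²(Δλ/2) = 0.631207.
c = 2·atan2(√a, √(1−a)) = 1.83632 rad → d = 6371·c ≈ 11699.19 km.

11699 km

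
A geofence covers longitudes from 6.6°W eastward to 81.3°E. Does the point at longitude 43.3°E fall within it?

Band width going east from -6.6° to +81.3°: ((81.3 − -6.6) mod 360) = 87.9°.
Offset of +43.3° east of the west edge: ((43.3 − -6.6) mod 360) = 49.9°.
49.9° ≤ 87.9° ⇒ inside.

Yes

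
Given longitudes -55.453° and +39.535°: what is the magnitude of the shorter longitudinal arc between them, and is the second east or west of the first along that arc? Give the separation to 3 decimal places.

Raw difference: 39.535 − -55.453 = 94.988°.
Normalise into (−180°, 180°]: 94.988° stays 94.988°.
Positive ⇒ the second point lies to the east; separation 94.988°.

94.988° east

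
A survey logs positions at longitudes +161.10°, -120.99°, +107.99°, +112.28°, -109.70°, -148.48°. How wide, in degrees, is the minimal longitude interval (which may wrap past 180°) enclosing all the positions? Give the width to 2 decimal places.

142.31°

Sort the longitudes: -148.48°, -120.99°, -109.70°, +107.99°, +112.28°, +161.10°.
Eastward gaps between consecutive values (wrapping around): 27.49°, 11.29°, 217.69°, 4.29°, 48.82°, 50.42°.
Largest gap = 217.69° ⇒ minimal covering band is its complement: 360° − 217.69° = 142.31°.
Band runs from +107.99° eastward to -109.70°, crossing the antimeridian.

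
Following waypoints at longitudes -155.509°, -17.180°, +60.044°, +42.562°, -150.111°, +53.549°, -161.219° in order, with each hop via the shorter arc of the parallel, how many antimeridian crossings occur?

3

Leg 1: -155.509° → -17.180°, shortest Δλ = 138.329° (east) — does not cross 180°.
Leg 2: -17.180° → +60.044°, shortest Δλ = 77.224° (east) — does not cross 180°.
Leg 3: +60.044° → +42.562°, shortest Δλ = -17.482° (west) — does not cross 180°.
Leg 4: +42.562° → -150.111°, shortest Δλ = 167.327° (east) — crosses 180°.
Leg 5: -150.111° → +53.549°, shortest Δλ = -156.34° (west) — crosses 180°.
Leg 6: +53.549° → -161.219°, shortest Δλ = 145.232° (east) — crosses 180°.
Total crossings: 3.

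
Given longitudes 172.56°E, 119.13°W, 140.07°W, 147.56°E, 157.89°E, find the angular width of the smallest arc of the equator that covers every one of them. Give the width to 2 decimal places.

93.31°

Sort the longitudes: -140.07°, -119.13°, +147.56°, +157.89°, +172.56°.
Eastward gaps between consecutive values (wrapping around): 20.94°, 266.69°, 10.33°, 14.67°, 47.37°.
Largest gap = 266.69° ⇒ minimal covering band is its complement: 360° − 266.69° = 93.31°.
Band runs from +147.56° eastward to -119.13°, crossing the antimeridian.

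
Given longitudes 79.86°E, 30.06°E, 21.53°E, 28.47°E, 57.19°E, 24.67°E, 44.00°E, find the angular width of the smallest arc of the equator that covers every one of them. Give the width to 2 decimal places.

Sort the longitudes: +21.53°, +24.67°, +28.47°, +30.06°, +44.00°, +57.19°, +79.86°.
Eastward gaps between consecutive values (wrapping around): 3.14°, 3.80°, 1.59°, 13.94°, 13.19°, 22.67°, 301.67°.
Largest gap = 301.67° ⇒ minimal covering band is its complement: 360° − 301.67° = 58.33°.
Band runs from +21.53° eastward to +79.86°.

58.33°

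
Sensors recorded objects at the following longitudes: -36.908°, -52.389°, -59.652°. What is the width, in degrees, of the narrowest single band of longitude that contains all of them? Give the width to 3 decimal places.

Sort the longitudes: -59.652°, -52.389°, -36.908°.
Eastward gaps between consecutive values (wrapping around): 7.263°, 15.481°, 337.256°.
Largest gap = 337.256° ⇒ minimal covering band is its complement: 360° − 337.256° = 22.744°.
Band runs from -59.652° eastward to -36.908°.

22.744°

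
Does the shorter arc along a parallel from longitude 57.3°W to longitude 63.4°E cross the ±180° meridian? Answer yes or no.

Signed shortest Δλ = ((63.4 − -57.3 + 180) mod 360) − 180 = 120.7°.
Going east by 120.7° from -57.3° reaches +63.4° without touching 180°.

No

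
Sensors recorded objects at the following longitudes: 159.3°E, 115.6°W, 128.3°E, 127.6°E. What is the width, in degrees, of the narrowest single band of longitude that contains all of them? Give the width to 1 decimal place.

116.8°

Sort the longitudes: -115.6°, +127.6°, +128.3°, +159.3°.
Eastward gaps between consecutive values (wrapping around): 243.2°, 0.7°, 31.0°, 85.1°.
Largest gap = 243.2° ⇒ minimal covering band is its complement: 360° − 243.2° = 116.8°.
Band runs from +127.6° eastward to -115.6°, crossing the antimeridian.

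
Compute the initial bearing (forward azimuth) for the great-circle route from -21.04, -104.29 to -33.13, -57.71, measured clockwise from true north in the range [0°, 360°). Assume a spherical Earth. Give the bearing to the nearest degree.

Δλ = -57.71 − -104.29 = 46.58°.
θ = atan2( sin Δλ · cos φ₂ , cos φ₁ · sin φ₂ − sin φ₁ · cos φ₂ · cos Δλ )
  = atan2(0.60826, -0.30345) = 116.514° → normalised to [0°, 360°): 116.514°.

117°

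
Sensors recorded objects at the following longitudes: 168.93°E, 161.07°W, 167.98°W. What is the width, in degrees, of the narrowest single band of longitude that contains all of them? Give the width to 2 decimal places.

Sort the longitudes: -167.98°, -161.07°, +168.93°.
Eastward gaps between consecutive values (wrapping around): 6.91°, 330.00°, 23.09°.
Largest gap = 330.00° ⇒ minimal covering band is its complement: 360° − 330.00° = 30.00°.
Band runs from +168.93° eastward to -161.07°, crossing the antimeridian.

30.00°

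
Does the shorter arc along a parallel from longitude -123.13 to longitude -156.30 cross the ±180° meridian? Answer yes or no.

No

Signed shortest Δλ = ((-156.30 − -123.13 + 180) mod 360) − 180 = -33.17°.
Going west by 33.17° from -123.13° reaches -156.30° without touching 180°.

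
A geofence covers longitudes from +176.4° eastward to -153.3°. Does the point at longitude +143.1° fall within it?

Band width going east from +176.4° to -153.3°: ((-153.3 − 176.4) mod 360) = 30.3°.
Offset of +143.1° east of the west edge: ((143.1 − 176.4) mod 360) = 326.7°.
326.7° > 30.3° ⇒ outside.

No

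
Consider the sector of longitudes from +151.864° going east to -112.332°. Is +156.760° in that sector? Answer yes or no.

Band width going east from +151.864° to -112.332°: ((-112.332 − 151.864) mod 360) = 95.804°.
Offset of +156.760° east of the west edge: ((156.760 − 151.864) mod 360) = 4.896°.
4.896° ≤ 95.804° ⇒ inside.

Yes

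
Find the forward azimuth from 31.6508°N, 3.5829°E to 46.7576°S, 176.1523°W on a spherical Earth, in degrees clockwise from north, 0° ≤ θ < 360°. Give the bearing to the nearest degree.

Δλ = -176.1523 − 3.5829 = -179.7352°.
θ = atan2( sin Δλ · cos φ₂ , cos φ₁ · sin φ₂ − sin φ₁ · cos φ₂ · cos Δλ )
  = atan2(-0.00317, -0.26062) = -179.304° → normalised to [0°, 360°): 180.696°.

181°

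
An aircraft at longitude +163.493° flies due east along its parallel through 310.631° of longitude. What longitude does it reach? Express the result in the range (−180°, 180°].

+114.124°

Start at +163.493°; shift +310.631° → +474.124°.
+474.124° lies outside (−180°, 180°]; subtract 360° → +114.124°.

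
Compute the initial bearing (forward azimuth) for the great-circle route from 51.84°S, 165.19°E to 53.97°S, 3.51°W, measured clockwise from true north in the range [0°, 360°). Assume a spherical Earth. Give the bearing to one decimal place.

Δλ = -3.51 − 165.19 = -168.70°.
θ = atan2( sin Δλ · cos φ₂ , cos φ₁ · sin φ₂ − sin φ₁ · cos φ₂ · cos Δλ )
  = atan2(-0.11526, -0.95320) = -173.106° → normalised to [0°, 360°): 186.894°.

186.9°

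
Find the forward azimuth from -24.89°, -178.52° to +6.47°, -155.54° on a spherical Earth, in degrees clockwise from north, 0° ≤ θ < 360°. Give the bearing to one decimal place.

38.5°

Δλ = -155.54 − -178.52 = 22.98°.
θ = atan2( sin Δλ · cos φ₂ , cos φ₁ · sin φ₂ − sin φ₁ · cos φ₂ · cos Δλ )
  = atan2(0.38792, 0.48723) = 38.526° → normalised to [0°, 360°): 38.526°.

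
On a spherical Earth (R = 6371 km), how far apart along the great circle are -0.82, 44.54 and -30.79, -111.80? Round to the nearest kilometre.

Δλ = -111.80 − 44.54 = -156.34°.
Δφ = -30.79 − -0.82 = -29.97°.
a = sin²(Δφ/2) + cos φ₁ · cos φ₂ · sin²(Δλ/2) = 0.889717.
c = 2·atan2(√a, √(1−a)) = 2.46456 rad → d = 6371·c ≈ 15701.70 km.

15702 km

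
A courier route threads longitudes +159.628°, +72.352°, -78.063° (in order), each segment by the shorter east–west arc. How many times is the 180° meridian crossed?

0

Leg 1: +159.628° → +72.352°, shortest Δλ = -87.276° (west) — does not cross 180°.
Leg 2: +72.352° → -78.063°, shortest Δλ = -150.415° (west) — does not cross 180°.
Total crossings: 0.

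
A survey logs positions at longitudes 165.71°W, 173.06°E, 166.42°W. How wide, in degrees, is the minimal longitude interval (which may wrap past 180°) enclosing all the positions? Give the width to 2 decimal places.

21.23°

Sort the longitudes: -166.42°, -165.71°, +173.06°.
Eastward gaps between consecutive values (wrapping around): 0.71°, 338.77°, 20.52°.
Largest gap = 338.77° ⇒ minimal covering band is its complement: 360° − 338.77° = 21.23°.
Band runs from +173.06° eastward to -165.71°, crossing the antimeridian.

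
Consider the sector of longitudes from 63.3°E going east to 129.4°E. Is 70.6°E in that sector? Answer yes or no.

Band width going east from +63.3° to +129.4°: ((129.4 − 63.3) mod 360) = 66.1°.
Offset of +70.6° east of the west edge: ((70.6 − 63.3) mod 360) = 7.3°.
7.3° ≤ 66.1° ⇒ inside.

Yes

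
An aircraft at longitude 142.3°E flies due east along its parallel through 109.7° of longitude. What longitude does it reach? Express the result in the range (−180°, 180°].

Start at +142.3°; shift +109.7° → +252.0°.
+252.0° lies outside (−180°, 180°]; subtract 360° → -108.0°.

108.0°W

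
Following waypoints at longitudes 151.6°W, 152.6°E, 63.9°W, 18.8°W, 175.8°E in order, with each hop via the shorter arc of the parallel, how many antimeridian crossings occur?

3

Leg 1: -151.6° → +152.6°, shortest Δλ = -55.8° (west) — crosses 180°.
Leg 2: +152.6° → -63.9°, shortest Δλ = 143.5° (east) — crosses 180°.
Leg 3: -63.9° → -18.8°, shortest Δλ = 45.1° (east) — does not cross 180°.
Leg 4: -18.8° → +175.8°, shortest Δλ = -165.4° (west) — crosses 180°.
Total crossings: 3.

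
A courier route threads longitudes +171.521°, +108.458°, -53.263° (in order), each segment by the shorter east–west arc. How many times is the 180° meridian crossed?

0

Leg 1: +171.521° → +108.458°, shortest Δλ = -63.063° (west) — does not cross 180°.
Leg 2: +108.458° → -53.263°, shortest Δλ = -161.721° (west) — does not cross 180°.
Total crossings: 0.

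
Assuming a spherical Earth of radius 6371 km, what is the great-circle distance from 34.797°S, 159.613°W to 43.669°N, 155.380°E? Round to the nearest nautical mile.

Δλ = 155.380 − -159.613 = 314.993°; wrapped into (−180°, 180°]: -45.007°.
Δφ = 43.669 − -34.797 = 78.466°.
a = sin²(Δφ/2) + cos φ₁ · cos φ₂ · sin²(Δλ/2) = 0.487039.
c = 2·atan2(√a, √(1−a)) = 1.54487 rad → d = 6371·c ≈ 9842.38 km ≈ 5314.46 nmi.

5314 nmi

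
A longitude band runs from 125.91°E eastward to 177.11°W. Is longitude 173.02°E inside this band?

Yes

Band width going east from +125.91° to -177.11°: ((-177.11 − 125.91) mod 360) = 56.98°.
Offset of +173.02° east of the west edge: ((173.02 − 125.91) mod 360) = 47.11°.
47.11° ≤ 56.98° ⇒ inside.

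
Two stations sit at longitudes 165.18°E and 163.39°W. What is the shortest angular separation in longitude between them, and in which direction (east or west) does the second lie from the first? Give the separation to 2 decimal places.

31.43° east

Raw difference: -163.39 − 165.18 = -328.57°.
Normalise into (−180°, 180°]: -328.57° + 360° = 31.43°.
Positive ⇒ the second point lies to the east; separation 31.43°.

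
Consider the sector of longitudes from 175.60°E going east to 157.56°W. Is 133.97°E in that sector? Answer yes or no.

No

Band width going east from +175.60° to -157.56°: ((-157.56 − 175.60) mod 360) = 26.84°.
Offset of +133.97° east of the west edge: ((133.97 − 175.60) mod 360) = 318.37°.
318.37° > 26.84° ⇒ outside.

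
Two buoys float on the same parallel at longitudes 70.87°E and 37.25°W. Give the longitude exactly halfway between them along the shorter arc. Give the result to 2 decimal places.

Signed shortest Δλ from +70.87° to -37.25° is -108.12°.
Midpoint longitude = +70.87° + (-108.12°)/2 = +70.87° − 54.06° = +16.81°.

16.81°E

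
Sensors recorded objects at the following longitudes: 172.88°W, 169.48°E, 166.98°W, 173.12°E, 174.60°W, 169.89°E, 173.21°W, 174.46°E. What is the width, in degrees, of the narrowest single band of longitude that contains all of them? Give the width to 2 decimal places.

23.54°

Sort the longitudes: -174.60°, -173.21°, -172.88°, -166.98°, +169.48°, +169.89°, +173.12°, +174.46°.
Eastward gaps between consecutive values (wrapping around): 1.39°, 0.33°, 5.90°, 336.46°, 0.41°, 3.23°, 1.34°, 10.94°.
Largest gap = 336.46° ⇒ minimal covering band is its complement: 360° − 336.46° = 23.54°.
Band runs from +169.48° eastward to -166.98°, crossing the antimeridian.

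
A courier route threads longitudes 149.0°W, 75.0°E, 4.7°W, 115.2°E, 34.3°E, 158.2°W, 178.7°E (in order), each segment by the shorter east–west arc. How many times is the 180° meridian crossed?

3

Leg 1: -149.0° → +75.0°, shortest Δλ = -136.0° (west) — crosses 180°.
Leg 2: +75.0° → -4.7°, shortest Δλ = -79.7° (west) — does not cross 180°.
Leg 3: -4.7° → +115.2°, shortest Δλ = 119.9° (east) — does not cross 180°.
Leg 4: +115.2° → +34.3°, shortest Δλ = -80.9° (west) — does not cross 180°.
Leg 5: +34.3° → -158.2°, shortest Δλ = 167.5° (east) — crosses 180°.
Leg 6: -158.2° → +178.7°, shortest Δλ = -23.1° (west) — crosses 180°.
Total crossings: 3.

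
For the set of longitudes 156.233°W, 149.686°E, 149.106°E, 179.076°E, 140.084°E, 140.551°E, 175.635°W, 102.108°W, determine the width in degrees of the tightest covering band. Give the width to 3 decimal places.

Sort the longitudes: -175.635°, -156.233°, -102.108°, +140.084°, +140.551°, +149.106°, +149.686°, +179.076°.
Eastward gaps between consecutive values (wrapping around): 19.402°, 54.125°, 242.192°, 0.467°, 8.555°, 0.580°, 29.390°, 5.289°.
Largest gap = 242.192° ⇒ minimal covering band is its complement: 360° − 242.192° = 117.808°.
Band runs from +140.084° eastward to -102.108°, crossing the antimeridian.

117.808°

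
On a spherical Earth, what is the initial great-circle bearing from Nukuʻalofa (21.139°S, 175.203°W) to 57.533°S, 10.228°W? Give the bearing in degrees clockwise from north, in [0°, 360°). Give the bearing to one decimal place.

Δλ = -10.228 − -175.203 = 164.975°.
θ = atan2( sin Δλ · cos φ₂ , cos φ₁ · sin φ₂ − sin φ₁ · cos φ₂ · cos Δλ )
  = atan2(0.13916, -0.97390) = 171.868° → normalised to [0°, 360°): 171.868°.

171.9°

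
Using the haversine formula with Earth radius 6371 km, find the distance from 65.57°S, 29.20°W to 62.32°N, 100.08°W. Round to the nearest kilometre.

Δλ = -100.08 − -29.20 = -70.88°.
Δφ = 62.32 − -65.57 = 127.89°.
a = sin²(Δφ/2) + cos φ₁ · cos φ₂ · sin²(Δλ/2) = 0.871670.
c = 2·atan2(√a, √(1−a)) = 2.40885 rad → d = 6371·c ≈ 15346.76 km.

15347 km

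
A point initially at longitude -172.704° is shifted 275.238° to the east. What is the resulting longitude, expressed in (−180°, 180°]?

+102.534°

Start at -172.704°; shift +275.238° → +102.534°.
+102.534° already lies in (−180°, 180°].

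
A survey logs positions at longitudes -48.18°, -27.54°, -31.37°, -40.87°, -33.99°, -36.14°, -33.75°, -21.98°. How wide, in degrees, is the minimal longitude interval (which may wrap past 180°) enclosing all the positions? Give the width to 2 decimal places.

26.20°

Sort the longitudes: -48.18°, -40.87°, -36.14°, -33.99°, -33.75°, -31.37°, -27.54°, -21.98°.
Eastward gaps between consecutive values (wrapping around): 7.31°, 4.73°, 2.15°, 0.24°, 2.38°, 3.83°, 5.56°, 333.80°.
Largest gap = 333.80° ⇒ minimal covering band is its complement: 360° − 333.80° = 26.20°.
Band runs from -48.18° eastward to -21.98°.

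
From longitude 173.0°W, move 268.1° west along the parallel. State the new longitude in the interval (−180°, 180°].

81.1°W

Start at -173.0°; shift −268.1° → -441.1°.
-441.1° lies outside (−180°, 180°]; add 360° → -81.1°.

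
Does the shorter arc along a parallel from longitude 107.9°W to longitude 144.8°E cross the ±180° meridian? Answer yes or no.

Yes

Naïve |144.8 − -107.9| = 252.7° > 180°, so the shorter arc goes the other way round — across 180°.
Signed shortest Δλ = ((144.8 − -107.9 + 180) mod 360) − 180 = -107.3°.
Going west by 107.3° from -107.9° passes through 180° before reaching +144.8°.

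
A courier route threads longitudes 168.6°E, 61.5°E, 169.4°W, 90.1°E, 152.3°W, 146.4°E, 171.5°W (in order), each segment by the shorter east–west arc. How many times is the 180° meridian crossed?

5

Leg 1: +168.6° → +61.5°, shortest Δλ = -107.1° (west) — does not cross 180°.
Leg 2: +61.5° → -169.4°, shortest Δλ = 129.1° (east) — crosses 180°.
Leg 3: -169.4° → +90.1°, shortest Δλ = -100.5° (west) — crosses 180°.
Leg 4: +90.1° → -152.3°, shortest Δλ = 117.6° (east) — crosses 180°.
Leg 5: -152.3° → +146.4°, shortest Δλ = -61.3° (west) — crosses 180°.
Leg 6: +146.4° → -171.5°, shortest Δλ = 42.1° (east) — crosses 180°.
Total crossings: 5.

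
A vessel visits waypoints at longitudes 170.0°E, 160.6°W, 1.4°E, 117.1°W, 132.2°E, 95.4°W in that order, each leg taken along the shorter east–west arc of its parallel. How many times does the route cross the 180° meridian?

3

Leg 1: +170.0° → -160.6°, shortest Δλ = 29.4° (east) — crosses 180°.
Leg 2: -160.6° → +1.4°, shortest Δλ = 162.0° (east) — does not cross 180°.
Leg 3: +1.4° → -117.1°, shortest Δλ = -118.5° (west) — does not cross 180°.
Leg 4: -117.1° → +132.2°, shortest Δλ = -110.7° (west) — crosses 180°.
Leg 5: +132.2° → -95.4°, shortest Δλ = 132.4° (east) — crosses 180°.
Total crossings: 3.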